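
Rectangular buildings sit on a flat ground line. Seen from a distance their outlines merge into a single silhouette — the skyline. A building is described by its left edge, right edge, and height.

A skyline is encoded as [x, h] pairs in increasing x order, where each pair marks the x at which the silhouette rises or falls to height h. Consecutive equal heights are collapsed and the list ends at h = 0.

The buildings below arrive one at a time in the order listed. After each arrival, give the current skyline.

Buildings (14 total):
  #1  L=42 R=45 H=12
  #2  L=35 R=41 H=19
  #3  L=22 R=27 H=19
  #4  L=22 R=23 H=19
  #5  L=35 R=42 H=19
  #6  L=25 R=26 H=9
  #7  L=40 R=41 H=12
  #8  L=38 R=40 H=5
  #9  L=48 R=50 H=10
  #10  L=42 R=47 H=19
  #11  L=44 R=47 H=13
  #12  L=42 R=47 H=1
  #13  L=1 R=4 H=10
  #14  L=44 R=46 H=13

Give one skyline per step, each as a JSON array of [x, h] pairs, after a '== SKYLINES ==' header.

== SKYLINES ==
[[42,12],[45,0]]
[[35,19],[41,0],[42,12],[45,0]]
[[22,19],[27,0],[35,19],[41,0],[42,12],[45,0]]
[[22,19],[27,0],[35,19],[41,0],[42,12],[45,0]]
[[22,19],[27,0],[35,19],[42,12],[45,0]]
[[22,19],[27,0],[35,19],[42,12],[45,0]]
[[22,19],[27,0],[35,19],[42,12],[45,0]]
[[22,19],[27,0],[35,19],[42,12],[45,0]]
[[22,19],[27,0],[35,19],[42,12],[45,0],[48,10],[50,0]]
[[22,19],[27,0],[35,19],[47,0],[48,10],[50,0]]
[[22,19],[27,0],[35,19],[47,0],[48,10],[50,0]]
[[22,19],[27,0],[35,19],[47,0],[48,10],[50,0]]
[[1,10],[4,0],[22,19],[27,0],[35,19],[47,0],[48,10],[50,0]]
[[1,10],[4,0],[22,19],[27,0],[35,19],[47,0],[48,10],[50,0]]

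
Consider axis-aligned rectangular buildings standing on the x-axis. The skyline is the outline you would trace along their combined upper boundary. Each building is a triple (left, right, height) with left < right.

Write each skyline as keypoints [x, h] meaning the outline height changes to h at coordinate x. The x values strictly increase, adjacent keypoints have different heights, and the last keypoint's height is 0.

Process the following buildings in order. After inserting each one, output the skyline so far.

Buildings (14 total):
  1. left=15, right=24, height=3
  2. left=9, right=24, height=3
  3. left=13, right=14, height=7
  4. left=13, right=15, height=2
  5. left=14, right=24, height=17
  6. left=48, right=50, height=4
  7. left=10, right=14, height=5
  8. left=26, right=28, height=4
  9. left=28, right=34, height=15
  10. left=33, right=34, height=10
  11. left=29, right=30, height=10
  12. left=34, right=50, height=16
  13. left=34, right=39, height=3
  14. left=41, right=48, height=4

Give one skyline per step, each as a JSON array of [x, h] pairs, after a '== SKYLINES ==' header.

== SKYLINES ==
[[15,3],[24,0]]
[[9,3],[24,0]]
[[9,3],[13,7],[14,3],[24,0]]
[[9,3],[13,7],[14,3],[24,0]]
[[9,3],[13,7],[14,17],[24,0]]
[[9,3],[13,7],[14,17],[24,0],[48,4],[50,0]]
[[9,3],[10,5],[13,7],[14,17],[24,0],[48,4],[50,0]]
[[9,3],[10,5],[13,7],[14,17],[24,0],[26,4],[28,0],[48,4],[50,0]]
[[9,3],[10,5],[13,7],[14,17],[24,0],[26,4],[28,15],[34,0],[48,4],[50,0]]
[[9,3],[10,5],[13,7],[14,17],[24,0],[26,4],[28,15],[34,0],[48,4],[50,0]]
[[9,3],[10,5],[13,7],[14,17],[24,0],[26,4],[28,15],[34,0],[48,4],[50,0]]
[[9,3],[10,5],[13,7],[14,17],[24,0],[26,4],[28,15],[34,16],[50,0]]
[[9,3],[10,5],[13,7],[14,17],[24,0],[26,4],[28,15],[34,16],[50,0]]
[[9,3],[10,5],[13,7],[14,17],[24,0],[26,4],[28,15],[34,16],[50,0]]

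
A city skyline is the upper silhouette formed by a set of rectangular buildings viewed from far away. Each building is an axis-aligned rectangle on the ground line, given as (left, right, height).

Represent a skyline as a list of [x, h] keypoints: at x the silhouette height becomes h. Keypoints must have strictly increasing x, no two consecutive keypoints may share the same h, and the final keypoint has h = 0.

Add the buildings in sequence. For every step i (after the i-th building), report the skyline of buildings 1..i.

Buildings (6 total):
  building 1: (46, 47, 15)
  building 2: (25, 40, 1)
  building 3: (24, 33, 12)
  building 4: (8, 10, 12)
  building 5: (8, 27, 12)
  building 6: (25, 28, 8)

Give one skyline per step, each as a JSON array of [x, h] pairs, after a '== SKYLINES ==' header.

== SKYLINES ==
[[46,15],[47,0]]
[[25,1],[40,0],[46,15],[47,0]]
[[24,12],[33,1],[40,0],[46,15],[47,0]]
[[8,12],[10,0],[24,12],[33,1],[40,0],[46,15],[47,0]]
[[8,12],[33,1],[40,0],[46,15],[47,0]]
[[8,12],[33,1],[40,0],[46,15],[47,0]]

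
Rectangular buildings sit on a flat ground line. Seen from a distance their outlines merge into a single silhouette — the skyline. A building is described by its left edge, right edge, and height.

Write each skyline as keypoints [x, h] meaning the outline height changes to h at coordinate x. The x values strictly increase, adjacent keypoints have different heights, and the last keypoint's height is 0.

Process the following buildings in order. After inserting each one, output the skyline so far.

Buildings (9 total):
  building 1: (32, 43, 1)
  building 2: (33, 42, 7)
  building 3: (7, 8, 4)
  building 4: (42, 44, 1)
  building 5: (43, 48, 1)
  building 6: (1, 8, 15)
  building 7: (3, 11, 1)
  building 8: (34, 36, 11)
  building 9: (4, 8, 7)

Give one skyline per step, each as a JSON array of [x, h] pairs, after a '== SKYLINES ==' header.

== SKYLINES ==
[[32,1],[43,0]]
[[32,1],[33,7],[42,1],[43,0]]
[[7,4],[8,0],[32,1],[33,7],[42,1],[43,0]]
[[7,4],[8,0],[32,1],[33,7],[42,1],[44,0]]
[[7,4],[8,0],[32,1],[33,7],[42,1],[48,0]]
[[1,15],[8,0],[32,1],[33,7],[42,1],[48,0]]
[[1,15],[8,1],[11,0],[32,1],[33,7],[42,1],[48,0]]
[[1,15],[8,1],[11,0],[32,1],[33,7],[34,11],[36,7],[42,1],[48,0]]
[[1,15],[8,1],[11,0],[32,1],[33,7],[34,11],[36,7],[42,1],[48,0]]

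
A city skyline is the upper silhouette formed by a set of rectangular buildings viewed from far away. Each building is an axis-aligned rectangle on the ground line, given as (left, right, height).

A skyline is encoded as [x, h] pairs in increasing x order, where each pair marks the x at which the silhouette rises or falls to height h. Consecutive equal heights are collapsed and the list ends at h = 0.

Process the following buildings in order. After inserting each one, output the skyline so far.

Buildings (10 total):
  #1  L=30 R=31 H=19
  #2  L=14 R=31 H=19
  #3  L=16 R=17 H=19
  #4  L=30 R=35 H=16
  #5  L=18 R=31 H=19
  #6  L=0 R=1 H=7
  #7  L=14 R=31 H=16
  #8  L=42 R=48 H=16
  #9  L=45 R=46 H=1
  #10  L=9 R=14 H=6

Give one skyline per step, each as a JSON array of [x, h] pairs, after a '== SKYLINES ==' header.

== SKYLINES ==
[[30,19],[31,0]]
[[14,19],[31,0]]
[[14,19],[31,0]]
[[14,19],[31,16],[35,0]]
[[14,19],[31,16],[35,0]]
[[0,7],[1,0],[14,19],[31,16],[35,0]]
[[0,7],[1,0],[14,19],[31,16],[35,0]]
[[0,7],[1,0],[14,19],[31,16],[35,0],[42,16],[48,0]]
[[0,7],[1,0],[14,19],[31,16],[35,0],[42,16],[48,0]]
[[0,7],[1,0],[9,6],[14,19],[31,16],[35,0],[42,16],[48,0]]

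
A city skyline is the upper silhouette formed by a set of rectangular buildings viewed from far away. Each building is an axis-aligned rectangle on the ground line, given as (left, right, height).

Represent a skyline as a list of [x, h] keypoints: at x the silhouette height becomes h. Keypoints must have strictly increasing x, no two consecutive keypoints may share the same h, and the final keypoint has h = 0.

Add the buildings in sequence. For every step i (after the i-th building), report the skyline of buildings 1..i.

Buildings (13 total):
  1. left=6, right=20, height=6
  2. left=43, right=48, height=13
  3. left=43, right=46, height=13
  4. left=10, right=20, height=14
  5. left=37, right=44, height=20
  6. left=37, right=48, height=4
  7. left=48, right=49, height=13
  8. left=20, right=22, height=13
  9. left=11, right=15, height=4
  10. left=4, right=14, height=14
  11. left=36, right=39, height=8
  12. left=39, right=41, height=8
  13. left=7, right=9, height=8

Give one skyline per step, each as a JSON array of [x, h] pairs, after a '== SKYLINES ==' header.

== SKYLINES ==
[[6,6],[20,0]]
[[6,6],[20,0],[43,13],[48,0]]
[[6,6],[20,0],[43,13],[48,0]]
[[6,6],[10,14],[20,0],[43,13],[48,0]]
[[6,6],[10,14],[20,0],[37,20],[44,13],[48,0]]
[[6,6],[10,14],[20,0],[37,20],[44,13],[48,0]]
[[6,6],[10,14],[20,0],[37,20],[44,13],[49,0]]
[[6,6],[10,14],[20,13],[22,0],[37,20],[44,13],[49,0]]
[[6,6],[10,14],[20,13],[22,0],[37,20],[44,13],[49,0]]
[[4,14],[20,13],[22,0],[37,20],[44,13],[49,0]]
[[4,14],[20,13],[22,0],[36,8],[37,20],[44,13],[49,0]]
[[4,14],[20,13],[22,0],[36,8],[37,20],[44,13],[49,0]]
[[4,14],[20,13],[22,0],[36,8],[37,20],[44,13],[49,0]]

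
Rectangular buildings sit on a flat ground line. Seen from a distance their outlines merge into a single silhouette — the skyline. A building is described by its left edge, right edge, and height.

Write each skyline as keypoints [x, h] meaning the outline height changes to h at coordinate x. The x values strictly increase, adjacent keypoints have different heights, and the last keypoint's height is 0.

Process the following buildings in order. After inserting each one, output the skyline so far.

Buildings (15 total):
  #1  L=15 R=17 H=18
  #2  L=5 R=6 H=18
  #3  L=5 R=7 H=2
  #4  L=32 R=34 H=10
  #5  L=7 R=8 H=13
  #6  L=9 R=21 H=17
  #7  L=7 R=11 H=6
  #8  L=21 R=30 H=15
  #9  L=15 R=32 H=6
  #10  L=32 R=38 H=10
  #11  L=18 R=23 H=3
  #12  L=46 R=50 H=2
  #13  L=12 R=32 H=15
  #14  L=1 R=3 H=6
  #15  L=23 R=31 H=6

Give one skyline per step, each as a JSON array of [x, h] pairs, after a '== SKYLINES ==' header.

== SKYLINES ==
[[15,18],[17,0]]
[[5,18],[6,0],[15,18],[17,0]]
[[5,18],[6,2],[7,0],[15,18],[17,0]]
[[5,18],[6,2],[7,0],[15,18],[17,0],[32,10],[34,0]]
[[5,18],[6,2],[7,13],[8,0],[15,18],[17,0],[32,10],[34,0]]
[[5,18],[6,2],[7,13],[8,0],[9,17],[15,18],[17,17],[21,0],[32,10],[34,0]]
[[5,18],[6,2],[7,13],[8,6],[9,17],[15,18],[17,17],[21,0],[32,10],[34,0]]
[[5,18],[6,2],[7,13],[8,6],[9,17],[15,18],[17,17],[21,15],[30,0],[32,10],[34,0]]
[[5,18],[6,2],[7,13],[8,6],[9,17],[15,18],[17,17],[21,15],[30,6],[32,10],[34,0]]
[[5,18],[6,2],[7,13],[8,6],[9,17],[15,18],[17,17],[21,15],[30,6],[32,10],[38,0]]
[[5,18],[6,2],[7,13],[8,6],[9,17],[15,18],[17,17],[21,15],[30,6],[32,10],[38,0]]
[[5,18],[6,2],[7,13],[8,6],[9,17],[15,18],[17,17],[21,15],[30,6],[32,10],[38,0],[46,2],[50,0]]
[[5,18],[6,2],[7,13],[8,6],[9,17],[15,18],[17,17],[21,15],[32,10],[38,0],[46,2],[50,0]]
[[1,6],[3,0],[5,18],[6,2],[7,13],[8,6],[9,17],[15,18],[17,17],[21,15],[32,10],[38,0],[46,2],[50,0]]
[[1,6],[3,0],[5,18],[6,2],[7,13],[8,6],[9,17],[15,18],[17,17],[21,15],[32,10],[38,0],[46,2],[50,0]]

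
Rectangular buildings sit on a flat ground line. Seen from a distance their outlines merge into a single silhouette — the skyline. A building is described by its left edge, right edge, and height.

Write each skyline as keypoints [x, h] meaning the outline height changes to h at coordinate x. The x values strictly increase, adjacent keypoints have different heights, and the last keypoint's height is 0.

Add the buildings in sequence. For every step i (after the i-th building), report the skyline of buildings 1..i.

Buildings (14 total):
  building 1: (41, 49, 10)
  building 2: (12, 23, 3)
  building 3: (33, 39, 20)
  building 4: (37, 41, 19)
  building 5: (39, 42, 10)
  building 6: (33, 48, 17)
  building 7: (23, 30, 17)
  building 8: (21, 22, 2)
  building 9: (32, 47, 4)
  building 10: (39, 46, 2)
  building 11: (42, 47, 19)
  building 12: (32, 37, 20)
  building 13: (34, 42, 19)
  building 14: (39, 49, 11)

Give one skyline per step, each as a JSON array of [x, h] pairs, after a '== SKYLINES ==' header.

== SKYLINES ==
[[41,10],[49,0]]
[[12,3],[23,0],[41,10],[49,0]]
[[12,3],[23,0],[33,20],[39,0],[41,10],[49,0]]
[[12,3],[23,0],[33,20],[39,19],[41,10],[49,0]]
[[12,3],[23,0],[33,20],[39,19],[41,10],[49,0]]
[[12,3],[23,0],[33,20],[39,19],[41,17],[48,10],[49,0]]
[[12,3],[23,17],[30,0],[33,20],[39,19],[41,17],[48,10],[49,0]]
[[12,3],[23,17],[30,0],[33,20],[39,19],[41,17],[48,10],[49,0]]
[[12,3],[23,17],[30,0],[32,4],[33,20],[39,19],[41,17],[48,10],[49,0]]
[[12,3],[23,17],[30,0],[32,4],[33,20],[39,19],[41,17],[48,10],[49,0]]
[[12,3],[23,17],[30,0],[32,4],[33,20],[39,19],[41,17],[42,19],[47,17],[48,10],[49,0]]
[[12,3],[23,17],[30,0],[32,20],[39,19],[41,17],[42,19],[47,17],[48,10],[49,0]]
[[12,3],[23,17],[30,0],[32,20],[39,19],[47,17],[48,10],[49,0]]
[[12,3],[23,17],[30,0],[32,20],[39,19],[47,17],[48,11],[49,0]]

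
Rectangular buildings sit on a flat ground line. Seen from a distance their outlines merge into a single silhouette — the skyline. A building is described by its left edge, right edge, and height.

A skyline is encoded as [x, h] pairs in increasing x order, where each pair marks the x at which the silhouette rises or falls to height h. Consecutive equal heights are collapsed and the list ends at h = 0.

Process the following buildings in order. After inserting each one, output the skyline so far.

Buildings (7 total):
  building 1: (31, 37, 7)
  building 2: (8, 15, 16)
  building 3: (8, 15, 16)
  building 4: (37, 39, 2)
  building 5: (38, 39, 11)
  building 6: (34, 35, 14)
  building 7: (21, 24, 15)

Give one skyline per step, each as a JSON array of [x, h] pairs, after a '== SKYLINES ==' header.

== SKYLINES ==
[[31,7],[37,0]]
[[8,16],[15,0],[31,7],[37,0]]
[[8,16],[15,0],[31,7],[37,0]]
[[8,16],[15,0],[31,7],[37,2],[39,0]]
[[8,16],[15,0],[31,7],[37,2],[38,11],[39,0]]
[[8,16],[15,0],[31,7],[34,14],[35,7],[37,2],[38,11],[39,0]]
[[8,16],[15,0],[21,15],[24,0],[31,7],[34,14],[35,7],[37,2],[38,11],[39,0]]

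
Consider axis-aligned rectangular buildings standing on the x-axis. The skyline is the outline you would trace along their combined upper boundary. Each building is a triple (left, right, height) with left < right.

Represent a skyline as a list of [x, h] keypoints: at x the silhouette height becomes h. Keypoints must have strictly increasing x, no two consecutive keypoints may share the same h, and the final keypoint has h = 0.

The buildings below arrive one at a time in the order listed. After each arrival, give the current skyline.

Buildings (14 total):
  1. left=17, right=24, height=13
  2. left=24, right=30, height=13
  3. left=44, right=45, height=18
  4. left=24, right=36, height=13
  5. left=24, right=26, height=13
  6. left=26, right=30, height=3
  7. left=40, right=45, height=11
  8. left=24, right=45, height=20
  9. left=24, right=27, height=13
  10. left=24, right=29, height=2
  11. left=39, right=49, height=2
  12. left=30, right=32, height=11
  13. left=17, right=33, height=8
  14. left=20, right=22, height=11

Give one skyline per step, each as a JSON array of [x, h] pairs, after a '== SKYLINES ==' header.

== SKYLINES ==
[[17,13],[24,0]]
[[17,13],[30,0]]
[[17,13],[30,0],[44,18],[45,0]]
[[17,13],[36,0],[44,18],[45,0]]
[[17,13],[36,0],[44,18],[45,0]]
[[17,13],[36,0],[44,18],[45,0]]
[[17,13],[36,0],[40,11],[44,18],[45,0]]
[[17,13],[24,20],[45,0]]
[[17,13],[24,20],[45,0]]
[[17,13],[24,20],[45,0]]
[[17,13],[24,20],[45,2],[49,0]]
[[17,13],[24,20],[45,2],[49,0]]
[[17,13],[24,20],[45,2],[49,0]]
[[17,13],[24,20],[45,2],[49,0]]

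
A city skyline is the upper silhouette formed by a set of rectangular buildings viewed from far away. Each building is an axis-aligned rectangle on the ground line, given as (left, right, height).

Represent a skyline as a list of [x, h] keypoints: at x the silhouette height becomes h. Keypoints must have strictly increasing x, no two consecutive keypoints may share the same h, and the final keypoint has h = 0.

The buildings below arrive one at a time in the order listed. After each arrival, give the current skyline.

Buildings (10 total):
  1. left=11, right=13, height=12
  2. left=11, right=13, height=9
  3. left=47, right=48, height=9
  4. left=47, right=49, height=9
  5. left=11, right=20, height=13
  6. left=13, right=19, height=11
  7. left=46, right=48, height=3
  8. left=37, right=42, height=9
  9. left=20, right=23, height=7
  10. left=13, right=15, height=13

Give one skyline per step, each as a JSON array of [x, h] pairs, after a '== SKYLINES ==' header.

== SKYLINES ==
[[11,12],[13,0]]
[[11,12],[13,0]]
[[11,12],[13,0],[47,9],[48,0]]
[[11,12],[13,0],[47,9],[49,0]]
[[11,13],[20,0],[47,9],[49,0]]
[[11,13],[20,0],[47,9],[49,0]]
[[11,13],[20,0],[46,3],[47,9],[49,0]]
[[11,13],[20,0],[37,9],[42,0],[46,3],[47,9],[49,0]]
[[11,13],[20,7],[23,0],[37,9],[42,0],[46,3],[47,9],[49,0]]
[[11,13],[20,7],[23,0],[37,9],[42,0],[46,3],[47,9],[49,0]]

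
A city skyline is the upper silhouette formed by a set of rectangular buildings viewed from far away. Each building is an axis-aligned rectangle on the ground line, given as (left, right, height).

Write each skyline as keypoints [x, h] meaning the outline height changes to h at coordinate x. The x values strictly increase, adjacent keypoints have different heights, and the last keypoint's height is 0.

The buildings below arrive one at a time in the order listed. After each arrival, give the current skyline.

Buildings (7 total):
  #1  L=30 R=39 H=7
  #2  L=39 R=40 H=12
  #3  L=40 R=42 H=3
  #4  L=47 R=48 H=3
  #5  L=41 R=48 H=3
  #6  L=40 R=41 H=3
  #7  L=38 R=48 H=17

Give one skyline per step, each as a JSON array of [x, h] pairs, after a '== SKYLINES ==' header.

== SKYLINES ==
[[30,7],[39,0]]
[[30,7],[39,12],[40,0]]
[[30,7],[39,12],[40,3],[42,0]]
[[30,7],[39,12],[40,3],[42,0],[47,3],[48,0]]
[[30,7],[39,12],[40,3],[48,0]]
[[30,7],[39,12],[40,3],[48,0]]
[[30,7],[38,17],[48,0]]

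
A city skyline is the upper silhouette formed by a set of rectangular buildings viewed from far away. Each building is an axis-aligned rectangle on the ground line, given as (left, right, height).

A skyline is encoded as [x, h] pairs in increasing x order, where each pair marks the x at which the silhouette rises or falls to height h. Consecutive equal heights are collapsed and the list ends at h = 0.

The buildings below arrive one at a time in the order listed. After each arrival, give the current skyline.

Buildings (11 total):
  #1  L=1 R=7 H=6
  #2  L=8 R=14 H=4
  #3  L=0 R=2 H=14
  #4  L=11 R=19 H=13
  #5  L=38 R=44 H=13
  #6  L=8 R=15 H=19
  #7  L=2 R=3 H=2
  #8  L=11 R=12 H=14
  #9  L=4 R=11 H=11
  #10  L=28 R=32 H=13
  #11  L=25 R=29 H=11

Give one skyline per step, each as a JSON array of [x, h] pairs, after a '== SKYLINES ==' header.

== SKYLINES ==
[[1,6],[7,0]]
[[1,6],[7,0],[8,4],[14,0]]
[[0,14],[2,6],[7,0],[8,4],[14,0]]
[[0,14],[2,6],[7,0],[8,4],[11,13],[19,0]]
[[0,14],[2,6],[7,0],[8,4],[11,13],[19,0],[38,13],[44,0]]
[[0,14],[2,6],[7,0],[8,19],[15,13],[19,0],[38,13],[44,0]]
[[0,14],[2,6],[7,0],[8,19],[15,13],[19,0],[38,13],[44,0]]
[[0,14],[2,6],[7,0],[8,19],[15,13],[19,0],[38,13],[44,0]]
[[0,14],[2,6],[4,11],[8,19],[15,13],[19,0],[38,13],[44,0]]
[[0,14],[2,6],[4,11],[8,19],[15,13],[19,0],[28,13],[32,0],[38,13],[44,0]]
[[0,14],[2,6],[4,11],[8,19],[15,13],[19,0],[25,11],[28,13],[32,0],[38,13],[44,0]]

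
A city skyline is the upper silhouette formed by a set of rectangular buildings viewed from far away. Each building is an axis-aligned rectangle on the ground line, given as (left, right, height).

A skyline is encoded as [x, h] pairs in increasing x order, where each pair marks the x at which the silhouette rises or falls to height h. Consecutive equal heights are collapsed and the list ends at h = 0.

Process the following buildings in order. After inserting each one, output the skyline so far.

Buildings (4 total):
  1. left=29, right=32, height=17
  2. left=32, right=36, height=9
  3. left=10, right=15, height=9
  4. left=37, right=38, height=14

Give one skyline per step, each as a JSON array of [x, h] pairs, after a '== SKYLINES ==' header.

== SKYLINES ==
[[29,17],[32,0]]
[[29,17],[32,9],[36,0]]
[[10,9],[15,0],[29,17],[32,9],[36,0]]
[[10,9],[15,0],[29,17],[32,9],[36,0],[37,14],[38,0]]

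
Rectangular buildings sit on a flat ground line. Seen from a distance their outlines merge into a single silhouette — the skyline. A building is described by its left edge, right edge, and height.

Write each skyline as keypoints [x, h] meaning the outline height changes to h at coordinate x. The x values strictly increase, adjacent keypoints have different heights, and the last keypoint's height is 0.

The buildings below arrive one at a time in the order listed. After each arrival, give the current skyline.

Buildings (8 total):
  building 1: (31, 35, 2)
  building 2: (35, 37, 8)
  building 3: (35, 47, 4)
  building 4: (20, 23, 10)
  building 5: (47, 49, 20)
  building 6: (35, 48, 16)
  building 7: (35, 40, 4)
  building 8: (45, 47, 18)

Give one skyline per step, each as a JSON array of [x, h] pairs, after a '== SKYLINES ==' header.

== SKYLINES ==
[[31,2],[35,0]]
[[31,2],[35,8],[37,0]]
[[31,2],[35,8],[37,4],[47,0]]
[[20,10],[23,0],[31,2],[35,8],[37,4],[47,0]]
[[20,10],[23,0],[31,2],[35,8],[37,4],[47,20],[49,0]]
[[20,10],[23,0],[31,2],[35,16],[47,20],[49,0]]
[[20,10],[23,0],[31,2],[35,16],[47,20],[49,0]]
[[20,10],[23,0],[31,2],[35,16],[45,18],[47,20],[49,0]]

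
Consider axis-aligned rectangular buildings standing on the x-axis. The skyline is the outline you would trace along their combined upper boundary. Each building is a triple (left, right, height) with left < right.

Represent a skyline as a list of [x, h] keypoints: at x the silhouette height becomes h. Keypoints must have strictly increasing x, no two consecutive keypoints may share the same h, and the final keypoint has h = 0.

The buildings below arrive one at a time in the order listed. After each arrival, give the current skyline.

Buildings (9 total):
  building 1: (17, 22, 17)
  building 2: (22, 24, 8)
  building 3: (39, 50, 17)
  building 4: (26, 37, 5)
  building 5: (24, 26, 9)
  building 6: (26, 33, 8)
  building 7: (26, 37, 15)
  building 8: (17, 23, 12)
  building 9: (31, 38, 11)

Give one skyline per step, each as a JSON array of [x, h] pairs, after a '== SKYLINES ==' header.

== SKYLINES ==
[[17,17],[22,0]]
[[17,17],[22,8],[24,0]]
[[17,17],[22,8],[24,0],[39,17],[50,0]]
[[17,17],[22,8],[24,0],[26,5],[37,0],[39,17],[50,0]]
[[17,17],[22,8],[24,9],[26,5],[37,0],[39,17],[50,0]]
[[17,17],[22,8],[24,9],[26,8],[33,5],[37,0],[39,17],[50,0]]
[[17,17],[22,8],[24,9],[26,15],[37,0],[39,17],[50,0]]
[[17,17],[22,12],[23,8],[24,9],[26,15],[37,0],[39,17],[50,0]]
[[17,17],[22,12],[23,8],[24,9],[26,15],[37,11],[38,0],[39,17],[50,0]]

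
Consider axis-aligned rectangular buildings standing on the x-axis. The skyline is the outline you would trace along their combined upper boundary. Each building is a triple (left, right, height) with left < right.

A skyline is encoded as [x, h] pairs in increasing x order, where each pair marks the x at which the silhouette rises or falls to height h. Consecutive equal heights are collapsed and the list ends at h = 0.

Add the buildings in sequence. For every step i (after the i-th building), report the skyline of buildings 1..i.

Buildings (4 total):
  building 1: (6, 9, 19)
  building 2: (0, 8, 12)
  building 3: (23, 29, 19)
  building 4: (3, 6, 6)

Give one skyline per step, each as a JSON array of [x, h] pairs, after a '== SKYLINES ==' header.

== SKYLINES ==
[[6,19],[9,0]]
[[0,12],[6,19],[9,0]]
[[0,12],[6,19],[9,0],[23,19],[29,0]]
[[0,12],[6,19],[9,0],[23,19],[29,0]]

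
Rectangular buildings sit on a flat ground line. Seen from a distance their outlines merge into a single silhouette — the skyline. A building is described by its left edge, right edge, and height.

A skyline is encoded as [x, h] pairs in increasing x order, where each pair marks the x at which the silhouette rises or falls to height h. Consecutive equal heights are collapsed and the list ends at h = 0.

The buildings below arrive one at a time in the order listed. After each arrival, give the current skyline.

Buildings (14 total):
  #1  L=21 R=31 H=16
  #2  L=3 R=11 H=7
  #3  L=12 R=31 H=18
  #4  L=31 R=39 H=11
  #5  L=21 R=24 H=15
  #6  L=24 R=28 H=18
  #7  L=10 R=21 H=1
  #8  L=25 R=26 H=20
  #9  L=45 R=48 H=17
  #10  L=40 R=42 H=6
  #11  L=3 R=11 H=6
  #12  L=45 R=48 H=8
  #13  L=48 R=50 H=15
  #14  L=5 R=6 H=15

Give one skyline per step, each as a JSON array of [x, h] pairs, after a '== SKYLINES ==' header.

== SKYLINES ==
[[21,16],[31,0]]
[[3,7],[11,0],[21,16],[31,0]]
[[3,7],[11,0],[12,18],[31,0]]
[[3,7],[11,0],[12,18],[31,11],[39,0]]
[[3,7],[11,0],[12,18],[31,11],[39,0]]
[[3,7],[11,0],[12,18],[31,11],[39,0]]
[[3,7],[11,1],[12,18],[31,11],[39,0]]
[[3,7],[11,1],[12,18],[25,20],[26,18],[31,11],[39,0]]
[[3,7],[11,1],[12,18],[25,20],[26,18],[31,11],[39,0],[45,17],[48,0]]
[[3,7],[11,1],[12,18],[25,20],[26,18],[31,11],[39,0],[40,6],[42,0],[45,17],[48,0]]
[[3,7],[11,1],[12,18],[25,20],[26,18],[31,11],[39,0],[40,6],[42,0],[45,17],[48,0]]
[[3,7],[11,1],[12,18],[25,20],[26,18],[31,11],[39,0],[40,6],[42,0],[45,17],[48,0]]
[[3,7],[11,1],[12,18],[25,20],[26,18],[31,11],[39,0],[40,6],[42,0],[45,17],[48,15],[50,0]]
[[3,7],[5,15],[6,7],[11,1],[12,18],[25,20],[26,18],[31,11],[39,0],[40,6],[42,0],[45,17],[48,15],[50,0]]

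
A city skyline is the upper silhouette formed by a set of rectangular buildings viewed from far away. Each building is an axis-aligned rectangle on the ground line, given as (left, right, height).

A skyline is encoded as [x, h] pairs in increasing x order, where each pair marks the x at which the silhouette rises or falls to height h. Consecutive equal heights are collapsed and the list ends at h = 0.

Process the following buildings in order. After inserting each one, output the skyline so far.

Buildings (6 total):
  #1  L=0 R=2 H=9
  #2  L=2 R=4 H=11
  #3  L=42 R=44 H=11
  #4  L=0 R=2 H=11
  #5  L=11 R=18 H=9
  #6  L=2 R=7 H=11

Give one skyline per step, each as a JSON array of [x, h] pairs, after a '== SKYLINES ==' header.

== SKYLINES ==
[[0,9],[2,0]]
[[0,9],[2,11],[4,0]]
[[0,9],[2,11],[4,0],[42,11],[44,0]]
[[0,11],[4,0],[42,11],[44,0]]
[[0,11],[4,0],[11,9],[18,0],[42,11],[44,0]]
[[0,11],[7,0],[11,9],[18,0],[42,11],[44,0]]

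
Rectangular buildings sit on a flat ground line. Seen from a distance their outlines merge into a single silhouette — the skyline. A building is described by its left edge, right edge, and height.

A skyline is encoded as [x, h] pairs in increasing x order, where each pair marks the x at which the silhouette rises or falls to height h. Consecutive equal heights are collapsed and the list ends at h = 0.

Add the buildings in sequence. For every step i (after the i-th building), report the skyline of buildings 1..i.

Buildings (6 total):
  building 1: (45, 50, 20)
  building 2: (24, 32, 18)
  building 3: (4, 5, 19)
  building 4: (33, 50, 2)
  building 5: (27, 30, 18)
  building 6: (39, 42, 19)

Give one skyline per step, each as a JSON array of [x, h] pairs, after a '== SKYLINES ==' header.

== SKYLINES ==
[[45,20],[50,0]]
[[24,18],[32,0],[45,20],[50,0]]
[[4,19],[5,0],[24,18],[32,0],[45,20],[50,0]]
[[4,19],[5,0],[24,18],[32,0],[33,2],[45,20],[50,0]]
[[4,19],[5,0],[24,18],[32,0],[33,2],[45,20],[50,0]]
[[4,19],[5,0],[24,18],[32,0],[33,2],[39,19],[42,2],[45,20],[50,0]]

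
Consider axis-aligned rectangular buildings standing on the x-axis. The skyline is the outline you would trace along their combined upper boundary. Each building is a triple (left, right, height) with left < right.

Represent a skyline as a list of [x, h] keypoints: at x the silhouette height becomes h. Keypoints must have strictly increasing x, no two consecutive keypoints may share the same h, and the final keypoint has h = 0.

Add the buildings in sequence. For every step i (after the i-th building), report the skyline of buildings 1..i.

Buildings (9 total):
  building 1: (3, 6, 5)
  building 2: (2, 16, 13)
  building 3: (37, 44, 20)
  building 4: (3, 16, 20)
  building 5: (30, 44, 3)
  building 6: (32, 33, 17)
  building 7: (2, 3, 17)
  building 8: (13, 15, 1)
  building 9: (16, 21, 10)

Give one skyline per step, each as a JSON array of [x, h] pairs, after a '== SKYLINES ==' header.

== SKYLINES ==
[[3,5],[6,0]]
[[2,13],[16,0]]
[[2,13],[16,0],[37,20],[44,0]]
[[2,13],[3,20],[16,0],[37,20],[44,0]]
[[2,13],[3,20],[16,0],[30,3],[37,20],[44,0]]
[[2,13],[3,20],[16,0],[30,3],[32,17],[33,3],[37,20],[44,0]]
[[2,17],[3,20],[16,0],[30,3],[32,17],[33,3],[37,20],[44,0]]
[[2,17],[3,20],[16,0],[30,3],[32,17],[33,3],[37,20],[44,0]]
[[2,17],[3,20],[16,10],[21,0],[30,3],[32,17],[33,3],[37,20],[44,0]]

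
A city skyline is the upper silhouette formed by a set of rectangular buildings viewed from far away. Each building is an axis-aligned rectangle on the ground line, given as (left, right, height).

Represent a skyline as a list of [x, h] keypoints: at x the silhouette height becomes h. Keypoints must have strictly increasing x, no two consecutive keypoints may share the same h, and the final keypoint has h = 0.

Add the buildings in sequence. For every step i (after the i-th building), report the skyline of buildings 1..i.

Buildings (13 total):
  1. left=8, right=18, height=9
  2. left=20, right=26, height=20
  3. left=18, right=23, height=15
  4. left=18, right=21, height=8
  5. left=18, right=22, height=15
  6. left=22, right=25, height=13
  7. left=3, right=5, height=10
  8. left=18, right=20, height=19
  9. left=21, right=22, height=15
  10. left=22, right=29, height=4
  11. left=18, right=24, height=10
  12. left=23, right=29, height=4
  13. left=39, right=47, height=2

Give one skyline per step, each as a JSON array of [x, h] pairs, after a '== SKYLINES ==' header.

== SKYLINES ==
[[8,9],[18,0]]
[[8,9],[18,0],[20,20],[26,0]]
[[8,9],[18,15],[20,20],[26,0]]
[[8,9],[18,15],[20,20],[26,0]]
[[8,9],[18,15],[20,20],[26,0]]
[[8,9],[18,15],[20,20],[26,0]]
[[3,10],[5,0],[8,9],[18,15],[20,20],[26,0]]
[[3,10],[5,0],[8,9],[18,19],[20,20],[26,0]]
[[3,10],[5,0],[8,9],[18,19],[20,20],[26,0]]
[[3,10],[5,0],[8,9],[18,19],[20,20],[26,4],[29,0]]
[[3,10],[5,0],[8,9],[18,19],[20,20],[26,4],[29,0]]
[[3,10],[5,0],[8,9],[18,19],[20,20],[26,4],[29,0]]
[[3,10],[5,0],[8,9],[18,19],[20,20],[26,4],[29,0],[39,2],[47,0]]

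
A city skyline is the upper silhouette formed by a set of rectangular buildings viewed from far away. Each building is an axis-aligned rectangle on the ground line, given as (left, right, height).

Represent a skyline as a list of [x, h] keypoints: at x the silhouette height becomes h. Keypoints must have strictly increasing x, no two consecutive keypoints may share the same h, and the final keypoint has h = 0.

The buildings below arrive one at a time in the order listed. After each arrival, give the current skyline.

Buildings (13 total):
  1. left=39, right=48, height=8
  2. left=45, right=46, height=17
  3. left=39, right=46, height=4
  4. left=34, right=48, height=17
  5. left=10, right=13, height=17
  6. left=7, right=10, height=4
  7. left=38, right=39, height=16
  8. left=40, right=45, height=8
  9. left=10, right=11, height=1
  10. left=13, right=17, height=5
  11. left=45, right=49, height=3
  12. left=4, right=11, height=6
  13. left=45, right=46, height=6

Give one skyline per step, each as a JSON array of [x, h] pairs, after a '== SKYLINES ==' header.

== SKYLINES ==
[[39,8],[48,0]]
[[39,8],[45,17],[46,8],[48,0]]
[[39,8],[45,17],[46,8],[48,0]]
[[34,17],[48,0]]
[[10,17],[13,0],[34,17],[48,0]]
[[7,4],[10,17],[13,0],[34,17],[48,0]]
[[7,4],[10,17],[13,0],[34,17],[48,0]]
[[7,4],[10,17],[13,0],[34,17],[48,0]]
[[7,4],[10,17],[13,0],[34,17],[48,0]]
[[7,4],[10,17],[13,5],[17,0],[34,17],[48,0]]
[[7,4],[10,17],[13,5],[17,0],[34,17],[48,3],[49,0]]
[[4,6],[10,17],[13,5],[17,0],[34,17],[48,3],[49,0]]
[[4,6],[10,17],[13,5],[17,0],[34,17],[48,3],[49,0]]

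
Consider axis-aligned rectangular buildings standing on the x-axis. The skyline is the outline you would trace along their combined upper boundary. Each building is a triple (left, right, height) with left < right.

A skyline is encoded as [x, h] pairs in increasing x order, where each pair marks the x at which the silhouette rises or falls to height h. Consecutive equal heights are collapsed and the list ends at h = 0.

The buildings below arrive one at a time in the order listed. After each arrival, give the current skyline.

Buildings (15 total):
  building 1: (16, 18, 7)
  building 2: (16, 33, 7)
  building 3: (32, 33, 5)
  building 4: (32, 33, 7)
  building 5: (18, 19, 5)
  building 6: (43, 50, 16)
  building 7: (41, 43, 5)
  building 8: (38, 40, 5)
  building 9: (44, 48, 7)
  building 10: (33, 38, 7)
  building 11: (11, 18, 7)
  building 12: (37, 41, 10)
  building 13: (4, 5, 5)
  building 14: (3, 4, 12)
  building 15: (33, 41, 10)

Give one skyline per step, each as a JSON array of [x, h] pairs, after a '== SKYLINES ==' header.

== SKYLINES ==
[[16,7],[18,0]]
[[16,7],[33,0]]
[[16,7],[33,0]]
[[16,7],[33,0]]
[[16,7],[33,0]]
[[16,7],[33,0],[43,16],[50,0]]
[[16,7],[33,0],[41,5],[43,16],[50,0]]
[[16,7],[33,0],[38,5],[40,0],[41,5],[43,16],[50,0]]
[[16,7],[33,0],[38,5],[40,0],[41,5],[43,16],[50,0]]
[[16,7],[38,5],[40,0],[41,5],[43,16],[50,0]]
[[11,7],[38,5],[40,0],[41,5],[43,16],[50,0]]
[[11,7],[37,10],[41,5],[43,16],[50,0]]
[[4,5],[5,0],[11,7],[37,10],[41,5],[43,16],[50,0]]
[[3,12],[4,5],[5,0],[11,7],[37,10],[41,5],[43,16],[50,0]]
[[3,12],[4,5],[5,0],[11,7],[33,10],[41,5],[43,16],[50,0]]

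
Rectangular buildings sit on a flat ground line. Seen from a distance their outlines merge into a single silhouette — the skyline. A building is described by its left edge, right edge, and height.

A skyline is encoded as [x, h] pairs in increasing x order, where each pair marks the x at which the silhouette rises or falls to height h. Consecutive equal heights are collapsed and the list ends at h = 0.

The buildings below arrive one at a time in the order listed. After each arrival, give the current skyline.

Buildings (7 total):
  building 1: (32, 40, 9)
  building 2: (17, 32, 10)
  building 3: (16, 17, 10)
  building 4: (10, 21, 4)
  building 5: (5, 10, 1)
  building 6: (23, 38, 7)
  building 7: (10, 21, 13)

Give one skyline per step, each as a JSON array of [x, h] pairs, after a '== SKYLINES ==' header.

== SKYLINES ==
[[32,9],[40,0]]
[[17,10],[32,9],[40,0]]
[[16,10],[32,9],[40,0]]
[[10,4],[16,10],[32,9],[40,0]]
[[5,1],[10,4],[16,10],[32,9],[40,0]]
[[5,1],[10,4],[16,10],[32,9],[40,0]]
[[5,1],[10,13],[21,10],[32,9],[40,0]]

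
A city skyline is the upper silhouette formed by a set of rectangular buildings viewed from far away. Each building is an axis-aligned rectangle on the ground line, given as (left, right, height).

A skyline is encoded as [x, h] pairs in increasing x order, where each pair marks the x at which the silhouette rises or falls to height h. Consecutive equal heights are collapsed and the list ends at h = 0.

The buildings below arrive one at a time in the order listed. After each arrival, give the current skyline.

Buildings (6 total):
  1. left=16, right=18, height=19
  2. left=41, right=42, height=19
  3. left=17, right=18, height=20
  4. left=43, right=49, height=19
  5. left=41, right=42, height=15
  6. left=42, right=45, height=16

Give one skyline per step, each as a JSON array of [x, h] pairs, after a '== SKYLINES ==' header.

== SKYLINES ==
[[16,19],[18,0]]
[[16,19],[18,0],[41,19],[42,0]]
[[16,19],[17,20],[18,0],[41,19],[42,0]]
[[16,19],[17,20],[18,0],[41,19],[42,0],[43,19],[49,0]]
[[16,19],[17,20],[18,0],[41,19],[42,0],[43,19],[49,0]]
[[16,19],[17,20],[18,0],[41,19],[42,16],[43,19],[49,0]]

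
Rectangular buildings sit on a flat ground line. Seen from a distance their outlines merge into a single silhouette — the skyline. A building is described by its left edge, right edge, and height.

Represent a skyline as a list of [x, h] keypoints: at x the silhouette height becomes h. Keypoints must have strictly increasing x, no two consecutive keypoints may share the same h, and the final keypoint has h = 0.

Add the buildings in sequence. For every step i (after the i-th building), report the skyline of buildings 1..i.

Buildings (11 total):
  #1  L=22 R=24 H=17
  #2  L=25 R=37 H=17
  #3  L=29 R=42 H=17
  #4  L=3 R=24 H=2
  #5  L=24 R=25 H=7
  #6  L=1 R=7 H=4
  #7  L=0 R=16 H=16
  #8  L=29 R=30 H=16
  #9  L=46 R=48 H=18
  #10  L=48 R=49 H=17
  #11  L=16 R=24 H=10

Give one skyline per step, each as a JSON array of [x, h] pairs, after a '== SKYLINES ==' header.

== SKYLINES ==
[[22,17],[24,0]]
[[22,17],[24,0],[25,17],[37,0]]
[[22,17],[24,0],[25,17],[42,0]]
[[3,2],[22,17],[24,0],[25,17],[42,0]]
[[3,2],[22,17],[24,7],[25,17],[42,0]]
[[1,4],[7,2],[22,17],[24,7],[25,17],[42,0]]
[[0,16],[16,2],[22,17],[24,7],[25,17],[42,0]]
[[0,16],[16,2],[22,17],[24,7],[25,17],[42,0]]
[[0,16],[16,2],[22,17],[24,7],[25,17],[42,0],[46,18],[48,0]]
[[0,16],[16,2],[22,17],[24,7],[25,17],[42,0],[46,18],[48,17],[49,0]]
[[0,16],[16,10],[22,17],[24,7],[25,17],[42,0],[46,18],[48,17],[49,0]]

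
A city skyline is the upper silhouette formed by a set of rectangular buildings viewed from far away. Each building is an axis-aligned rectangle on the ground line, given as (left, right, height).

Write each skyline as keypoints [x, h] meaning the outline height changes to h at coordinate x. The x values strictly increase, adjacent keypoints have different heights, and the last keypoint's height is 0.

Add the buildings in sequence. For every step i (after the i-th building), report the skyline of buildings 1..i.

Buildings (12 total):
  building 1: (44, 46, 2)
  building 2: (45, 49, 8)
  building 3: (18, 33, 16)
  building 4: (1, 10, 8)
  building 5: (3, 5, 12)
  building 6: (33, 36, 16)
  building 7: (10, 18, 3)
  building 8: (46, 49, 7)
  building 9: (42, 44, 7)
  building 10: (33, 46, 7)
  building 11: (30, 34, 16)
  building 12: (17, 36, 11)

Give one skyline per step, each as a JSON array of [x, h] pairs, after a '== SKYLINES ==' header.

== SKYLINES ==
[[44,2],[46,0]]
[[44,2],[45,8],[49,0]]
[[18,16],[33,0],[44,2],[45,8],[49,0]]
[[1,8],[10,0],[18,16],[33,0],[44,2],[45,8],[49,0]]
[[1,8],[3,12],[5,8],[10,0],[18,16],[33,0],[44,2],[45,8],[49,0]]
[[1,8],[3,12],[5,8],[10,0],[18,16],[36,0],[44,2],[45,8],[49,0]]
[[1,8],[3,12],[5,8],[10,3],[18,16],[36,0],[44,2],[45,8],[49,0]]
[[1,8],[3,12],[5,8],[10,3],[18,16],[36,0],[44,2],[45,8],[49,0]]
[[1,8],[3,12],[5,8],[10,3],[18,16],[36,0],[42,7],[44,2],[45,8],[49,0]]
[[1,8],[3,12],[5,8],[10,3],[18,16],[36,7],[45,8],[49,0]]
[[1,8],[3,12],[5,8],[10,3],[18,16],[36,7],[45,8],[49,0]]
[[1,8],[3,12],[5,8],[10,3],[17,11],[18,16],[36,7],[45,8],[49,0]]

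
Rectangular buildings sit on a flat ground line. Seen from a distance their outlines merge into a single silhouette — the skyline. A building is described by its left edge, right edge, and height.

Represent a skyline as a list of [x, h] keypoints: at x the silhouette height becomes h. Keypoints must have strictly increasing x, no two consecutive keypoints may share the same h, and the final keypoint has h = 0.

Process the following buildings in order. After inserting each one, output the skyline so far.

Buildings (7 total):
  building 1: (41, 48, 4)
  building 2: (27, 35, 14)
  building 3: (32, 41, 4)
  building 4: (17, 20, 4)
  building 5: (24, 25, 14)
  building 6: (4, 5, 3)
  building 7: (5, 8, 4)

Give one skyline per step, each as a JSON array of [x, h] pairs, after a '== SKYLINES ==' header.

== SKYLINES ==
[[41,4],[48,0]]
[[27,14],[35,0],[41,4],[48,0]]
[[27,14],[35,4],[48,0]]
[[17,4],[20,0],[27,14],[35,4],[48,0]]
[[17,4],[20,0],[24,14],[25,0],[27,14],[35,4],[48,0]]
[[4,3],[5,0],[17,4],[20,0],[24,14],[25,0],[27,14],[35,4],[48,0]]
[[4,3],[5,4],[8,0],[17,4],[20,0],[24,14],[25,0],[27,14],[35,4],[48,0]]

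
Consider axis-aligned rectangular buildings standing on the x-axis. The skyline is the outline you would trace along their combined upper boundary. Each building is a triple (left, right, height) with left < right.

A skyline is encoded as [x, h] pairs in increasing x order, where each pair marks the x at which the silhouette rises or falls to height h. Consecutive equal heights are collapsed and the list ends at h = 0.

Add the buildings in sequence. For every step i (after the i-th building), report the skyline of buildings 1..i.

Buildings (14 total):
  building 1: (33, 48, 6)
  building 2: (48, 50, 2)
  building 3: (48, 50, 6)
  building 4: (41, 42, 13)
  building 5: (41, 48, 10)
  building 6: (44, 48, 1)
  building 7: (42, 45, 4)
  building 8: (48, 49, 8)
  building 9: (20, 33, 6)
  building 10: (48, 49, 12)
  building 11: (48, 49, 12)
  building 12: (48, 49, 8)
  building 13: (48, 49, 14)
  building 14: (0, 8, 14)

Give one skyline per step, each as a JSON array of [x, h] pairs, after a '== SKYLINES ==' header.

== SKYLINES ==
[[33,6],[48,0]]
[[33,6],[48,2],[50,0]]
[[33,6],[50,0]]
[[33,6],[41,13],[42,6],[50,0]]
[[33,6],[41,13],[42,10],[48,6],[50,0]]
[[33,6],[41,13],[42,10],[48,6],[50,0]]
[[33,6],[41,13],[42,10],[48,6],[50,0]]
[[33,6],[41,13],[42,10],[48,8],[49,6],[50,0]]
[[20,6],[41,13],[42,10],[48,8],[49,6],[50,0]]
[[20,6],[41,13],[42,10],[48,12],[49,6],[50,0]]
[[20,6],[41,13],[42,10],[48,12],[49,6],[50,0]]
[[20,6],[41,13],[42,10],[48,12],[49,6],[50,0]]
[[20,6],[41,13],[42,10],[48,14],[49,6],[50,0]]
[[0,14],[8,0],[20,6],[41,13],[42,10],[48,14],[49,6],[50,0]]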